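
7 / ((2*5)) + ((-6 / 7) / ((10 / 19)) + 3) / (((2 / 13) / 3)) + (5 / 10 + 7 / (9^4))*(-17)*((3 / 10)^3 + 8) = -150391571 / 3674160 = -40.93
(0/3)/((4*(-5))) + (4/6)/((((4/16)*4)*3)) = 2/9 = 0.22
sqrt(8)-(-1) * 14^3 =2 * sqrt(2)+ 2744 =2746.83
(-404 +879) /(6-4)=475 /2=237.50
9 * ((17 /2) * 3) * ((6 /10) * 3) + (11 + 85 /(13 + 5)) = 19297 /45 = 428.82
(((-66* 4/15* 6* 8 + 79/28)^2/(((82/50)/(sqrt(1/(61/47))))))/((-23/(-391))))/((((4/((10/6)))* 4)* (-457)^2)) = 1181073905965* sqrt(2867)/19656373325568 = 3.22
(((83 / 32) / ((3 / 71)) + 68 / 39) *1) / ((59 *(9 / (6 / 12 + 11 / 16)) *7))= 213845 / 10603008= 0.02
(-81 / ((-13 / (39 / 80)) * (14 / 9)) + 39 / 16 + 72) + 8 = 94517 / 1120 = 84.39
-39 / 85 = -0.46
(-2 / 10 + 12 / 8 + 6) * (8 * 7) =2044 / 5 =408.80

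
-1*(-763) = 763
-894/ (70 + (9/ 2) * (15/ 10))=-3576/ 307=-11.65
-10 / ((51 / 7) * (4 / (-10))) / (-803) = -175 / 40953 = -0.00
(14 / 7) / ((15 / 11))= 1.47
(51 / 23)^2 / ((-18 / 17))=-4913 / 1058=-4.64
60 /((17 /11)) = 660 /17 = 38.82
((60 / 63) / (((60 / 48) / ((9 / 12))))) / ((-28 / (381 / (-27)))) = 127 / 441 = 0.29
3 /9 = 1 /3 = 0.33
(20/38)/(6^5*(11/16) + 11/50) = 500/5078909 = 0.00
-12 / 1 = -12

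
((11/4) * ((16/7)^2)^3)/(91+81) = 11534336/5058907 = 2.28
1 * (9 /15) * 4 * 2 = 24 /5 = 4.80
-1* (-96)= 96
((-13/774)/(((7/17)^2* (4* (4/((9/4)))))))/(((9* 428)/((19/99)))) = -71383/102848030208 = -0.00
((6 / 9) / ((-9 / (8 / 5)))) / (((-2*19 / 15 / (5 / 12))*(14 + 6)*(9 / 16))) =8 / 4617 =0.00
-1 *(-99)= 99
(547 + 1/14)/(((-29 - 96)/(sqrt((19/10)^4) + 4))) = -5828499/175000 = -33.31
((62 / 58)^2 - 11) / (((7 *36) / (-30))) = 20725 / 17661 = 1.17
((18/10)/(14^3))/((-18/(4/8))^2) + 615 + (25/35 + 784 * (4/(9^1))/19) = 23801048339/37537920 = 634.05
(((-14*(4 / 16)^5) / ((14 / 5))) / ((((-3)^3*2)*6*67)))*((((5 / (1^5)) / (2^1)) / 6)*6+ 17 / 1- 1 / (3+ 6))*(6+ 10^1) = 1745 / 25007616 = 0.00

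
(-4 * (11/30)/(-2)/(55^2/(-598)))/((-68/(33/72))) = 299/306000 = 0.00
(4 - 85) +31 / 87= -7016 / 87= -80.64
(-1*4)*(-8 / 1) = 32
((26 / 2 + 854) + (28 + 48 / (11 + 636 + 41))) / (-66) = -19244 / 1419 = -13.56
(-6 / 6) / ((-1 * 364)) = 1 / 364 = 0.00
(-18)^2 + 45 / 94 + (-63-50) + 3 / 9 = 211.81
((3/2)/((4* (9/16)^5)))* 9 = 59.93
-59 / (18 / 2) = -59 / 9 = -6.56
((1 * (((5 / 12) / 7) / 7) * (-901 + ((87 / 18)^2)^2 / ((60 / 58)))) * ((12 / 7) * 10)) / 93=-72598655 / 124023312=-0.59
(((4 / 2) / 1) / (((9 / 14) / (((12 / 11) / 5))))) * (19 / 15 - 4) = -4592 / 2475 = -1.86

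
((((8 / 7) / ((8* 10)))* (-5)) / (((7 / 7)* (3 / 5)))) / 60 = -1 / 504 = -0.00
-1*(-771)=771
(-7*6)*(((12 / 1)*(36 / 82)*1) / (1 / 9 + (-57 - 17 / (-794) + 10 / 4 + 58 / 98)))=794149272 / 193004999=4.11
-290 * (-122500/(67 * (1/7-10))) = -248675000/4623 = -53790.83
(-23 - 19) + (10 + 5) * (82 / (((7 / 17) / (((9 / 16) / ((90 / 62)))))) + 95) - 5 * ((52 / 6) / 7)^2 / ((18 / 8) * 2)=80612443 / 31752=2538.81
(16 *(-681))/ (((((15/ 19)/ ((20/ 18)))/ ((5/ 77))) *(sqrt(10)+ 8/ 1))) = -2760320/ 18711+ 345040 *sqrt(10)/ 18711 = -89.21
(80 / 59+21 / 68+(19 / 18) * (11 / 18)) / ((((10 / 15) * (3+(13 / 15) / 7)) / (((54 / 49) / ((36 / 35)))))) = 9382825 / 7895616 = 1.19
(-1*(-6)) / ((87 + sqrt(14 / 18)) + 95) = 1404 / 42587 - 18*sqrt(7) / 298109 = 0.03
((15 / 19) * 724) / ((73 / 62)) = 673320 / 1387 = 485.45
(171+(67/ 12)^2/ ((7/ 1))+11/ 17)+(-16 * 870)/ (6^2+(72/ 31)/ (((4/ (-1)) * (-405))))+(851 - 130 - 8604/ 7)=-309255402769/ 430302096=-718.69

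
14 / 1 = 14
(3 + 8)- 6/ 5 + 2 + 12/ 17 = 1063/ 85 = 12.51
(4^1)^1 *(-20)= -80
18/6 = 3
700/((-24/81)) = -4725/2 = -2362.50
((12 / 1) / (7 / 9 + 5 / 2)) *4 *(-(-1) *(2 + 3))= 4320 / 59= 73.22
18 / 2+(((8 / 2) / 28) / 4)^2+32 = 32145 / 784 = 41.00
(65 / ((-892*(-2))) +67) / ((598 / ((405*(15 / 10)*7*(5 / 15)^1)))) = 339046155 / 2133664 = 158.90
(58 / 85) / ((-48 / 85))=-29 / 24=-1.21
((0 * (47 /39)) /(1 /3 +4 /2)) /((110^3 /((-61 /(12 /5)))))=0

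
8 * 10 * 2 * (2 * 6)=1920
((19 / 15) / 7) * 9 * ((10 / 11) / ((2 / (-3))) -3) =-2736 / 385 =-7.11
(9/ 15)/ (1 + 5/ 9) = 27/ 70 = 0.39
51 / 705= 17 / 235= 0.07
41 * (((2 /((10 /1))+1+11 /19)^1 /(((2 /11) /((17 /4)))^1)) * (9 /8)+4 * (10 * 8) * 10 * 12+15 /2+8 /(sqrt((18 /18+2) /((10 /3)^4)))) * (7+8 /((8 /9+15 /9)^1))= 7642400 * sqrt(3) /621+2233510763931 /139840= 15993217.58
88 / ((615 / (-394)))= -34672 / 615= -56.38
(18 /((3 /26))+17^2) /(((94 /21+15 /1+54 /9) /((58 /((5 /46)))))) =4986492 /535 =9320.55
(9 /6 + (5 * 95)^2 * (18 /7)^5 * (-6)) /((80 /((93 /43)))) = -475788493790847 /115632160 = -4114672.72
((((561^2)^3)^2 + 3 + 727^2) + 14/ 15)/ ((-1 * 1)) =-14576242809809535159754358027292809/ 15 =-971749520653969010650290500000000.00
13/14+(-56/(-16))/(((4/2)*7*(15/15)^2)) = 33/28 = 1.18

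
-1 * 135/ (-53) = 135/ 53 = 2.55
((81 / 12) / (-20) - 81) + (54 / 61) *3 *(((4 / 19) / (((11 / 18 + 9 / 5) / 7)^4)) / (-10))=-7304960219373 / 85628867120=-85.31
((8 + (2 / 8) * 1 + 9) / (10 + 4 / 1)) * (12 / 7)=207 / 98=2.11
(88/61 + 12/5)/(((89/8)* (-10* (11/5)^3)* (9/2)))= -46880/65033991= -0.00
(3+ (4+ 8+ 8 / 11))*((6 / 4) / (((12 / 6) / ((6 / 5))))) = 1557 / 110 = 14.15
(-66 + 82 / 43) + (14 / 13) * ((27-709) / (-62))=-29206 / 559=-52.25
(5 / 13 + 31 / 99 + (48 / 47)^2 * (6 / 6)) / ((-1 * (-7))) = 706990 / 2842983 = 0.25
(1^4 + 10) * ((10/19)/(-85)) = -22/323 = -0.07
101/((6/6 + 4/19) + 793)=1919/15090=0.13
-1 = -1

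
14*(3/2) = 21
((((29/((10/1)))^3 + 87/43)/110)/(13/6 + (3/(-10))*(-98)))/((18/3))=0.00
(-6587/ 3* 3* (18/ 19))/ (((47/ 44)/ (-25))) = 130422600/ 893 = 146049.94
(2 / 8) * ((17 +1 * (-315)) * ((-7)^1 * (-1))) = -1043 / 2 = -521.50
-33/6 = -11/2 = -5.50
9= 9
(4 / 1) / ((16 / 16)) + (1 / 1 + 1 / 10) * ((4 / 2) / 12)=251 / 60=4.18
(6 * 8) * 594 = 28512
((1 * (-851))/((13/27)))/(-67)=22977/871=26.38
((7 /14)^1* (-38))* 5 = -95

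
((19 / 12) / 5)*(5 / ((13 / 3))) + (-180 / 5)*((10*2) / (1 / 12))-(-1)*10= -448741 / 52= -8629.63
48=48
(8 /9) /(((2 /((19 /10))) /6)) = 76 /15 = 5.07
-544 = -544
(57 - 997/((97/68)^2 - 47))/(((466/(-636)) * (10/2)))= -98769066/4570295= -21.61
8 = 8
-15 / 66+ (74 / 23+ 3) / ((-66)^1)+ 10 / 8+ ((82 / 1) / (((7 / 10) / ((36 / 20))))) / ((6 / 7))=749675 / 3036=246.93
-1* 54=-54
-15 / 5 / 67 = -3 / 67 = -0.04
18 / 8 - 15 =-51 / 4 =-12.75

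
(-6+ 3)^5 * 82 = -19926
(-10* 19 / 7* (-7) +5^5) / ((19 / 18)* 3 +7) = 19890 / 61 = 326.07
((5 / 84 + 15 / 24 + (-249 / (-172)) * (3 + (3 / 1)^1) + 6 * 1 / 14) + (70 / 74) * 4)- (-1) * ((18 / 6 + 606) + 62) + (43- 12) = 191266729 / 267288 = 715.58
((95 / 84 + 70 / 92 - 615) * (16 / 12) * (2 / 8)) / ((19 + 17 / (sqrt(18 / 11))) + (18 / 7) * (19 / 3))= -292577675 / 43349986 + 140958475 * sqrt(22) / 260099916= -4.21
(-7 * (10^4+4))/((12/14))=-245098/3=-81699.33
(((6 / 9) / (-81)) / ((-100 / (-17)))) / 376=-17 / 4568400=-0.00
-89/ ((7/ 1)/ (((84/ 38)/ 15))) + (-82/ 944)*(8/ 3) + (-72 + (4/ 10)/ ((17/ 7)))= -4227259/ 57171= -73.94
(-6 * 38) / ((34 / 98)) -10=-11342 / 17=-667.18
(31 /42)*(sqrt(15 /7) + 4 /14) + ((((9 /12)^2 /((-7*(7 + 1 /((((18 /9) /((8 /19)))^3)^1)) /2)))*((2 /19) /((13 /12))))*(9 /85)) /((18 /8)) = 1646058887 /7809387495 + 31*sqrt(105) /294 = 1.29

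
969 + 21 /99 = 31984 /33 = 969.21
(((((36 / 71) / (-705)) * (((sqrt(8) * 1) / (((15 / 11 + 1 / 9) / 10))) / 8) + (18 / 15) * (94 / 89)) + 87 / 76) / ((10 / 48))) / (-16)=-244737 / 338200 + 891 * sqrt(2) / 2436010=-0.72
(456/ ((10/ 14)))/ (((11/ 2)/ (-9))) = -57456/ 55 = -1044.65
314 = 314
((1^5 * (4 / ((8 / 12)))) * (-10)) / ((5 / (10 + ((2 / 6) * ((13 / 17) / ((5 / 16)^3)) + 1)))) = -493492 / 2125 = -232.23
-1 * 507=-507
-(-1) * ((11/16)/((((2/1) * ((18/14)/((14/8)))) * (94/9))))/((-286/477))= -23373/312832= -0.07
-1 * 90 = -90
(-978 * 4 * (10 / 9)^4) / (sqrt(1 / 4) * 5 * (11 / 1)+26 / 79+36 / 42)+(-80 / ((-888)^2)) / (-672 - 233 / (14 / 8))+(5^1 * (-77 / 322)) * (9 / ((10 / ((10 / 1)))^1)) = -10767539158198477735 / 49253835043146672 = -218.61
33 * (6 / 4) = 99 / 2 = 49.50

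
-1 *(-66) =66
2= 2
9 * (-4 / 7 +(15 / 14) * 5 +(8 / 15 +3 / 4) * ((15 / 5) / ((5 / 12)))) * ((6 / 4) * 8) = 265086 / 175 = 1514.78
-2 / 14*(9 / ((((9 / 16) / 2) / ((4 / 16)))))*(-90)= 720 / 7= 102.86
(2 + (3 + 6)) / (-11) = -1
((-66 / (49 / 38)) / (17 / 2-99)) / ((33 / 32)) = 4864 / 8869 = 0.55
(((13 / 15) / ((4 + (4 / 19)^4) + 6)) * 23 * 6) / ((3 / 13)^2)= 6585250451 / 29327985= 224.54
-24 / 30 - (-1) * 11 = 51 / 5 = 10.20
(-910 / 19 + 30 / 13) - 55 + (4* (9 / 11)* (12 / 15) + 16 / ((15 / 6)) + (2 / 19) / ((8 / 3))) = -4973707 / 54340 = -91.53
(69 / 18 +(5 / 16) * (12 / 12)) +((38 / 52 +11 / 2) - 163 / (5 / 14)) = -1391593 / 3120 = -446.02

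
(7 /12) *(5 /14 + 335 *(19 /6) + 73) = 11909 /18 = 661.61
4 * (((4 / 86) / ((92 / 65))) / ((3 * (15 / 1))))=26 / 8901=0.00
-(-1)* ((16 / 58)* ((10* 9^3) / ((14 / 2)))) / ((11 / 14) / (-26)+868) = 3032640 / 9162289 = 0.33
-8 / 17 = -0.47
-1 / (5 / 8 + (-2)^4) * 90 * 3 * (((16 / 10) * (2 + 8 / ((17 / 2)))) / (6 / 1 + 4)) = -17280 / 2261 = -7.64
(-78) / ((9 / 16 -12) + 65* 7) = -1248 / 7097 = -0.18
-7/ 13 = -0.54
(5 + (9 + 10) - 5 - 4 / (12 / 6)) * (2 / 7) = 34 / 7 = 4.86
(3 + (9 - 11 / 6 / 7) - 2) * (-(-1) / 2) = 409 / 84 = 4.87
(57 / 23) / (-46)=-57 / 1058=-0.05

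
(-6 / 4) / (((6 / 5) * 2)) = -5 / 8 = -0.62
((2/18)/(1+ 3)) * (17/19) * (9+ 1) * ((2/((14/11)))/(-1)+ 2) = 85/798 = 0.11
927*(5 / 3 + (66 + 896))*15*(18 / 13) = 241196130 / 13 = 18553548.46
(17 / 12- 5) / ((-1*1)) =43 / 12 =3.58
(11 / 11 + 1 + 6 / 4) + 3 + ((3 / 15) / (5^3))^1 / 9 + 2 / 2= 7.50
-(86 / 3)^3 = -636056 / 27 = -23557.63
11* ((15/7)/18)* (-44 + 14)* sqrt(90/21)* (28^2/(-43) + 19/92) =19610525* sqrt(210)/193844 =1466.04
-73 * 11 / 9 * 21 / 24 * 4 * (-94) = 264187 / 9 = 29354.11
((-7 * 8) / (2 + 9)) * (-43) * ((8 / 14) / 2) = 688 / 11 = 62.55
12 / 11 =1.09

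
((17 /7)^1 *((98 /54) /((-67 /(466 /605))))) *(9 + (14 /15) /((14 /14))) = -8262646 /16416675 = -0.50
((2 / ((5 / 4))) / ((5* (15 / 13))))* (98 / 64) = 637 / 1500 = 0.42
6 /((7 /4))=24 /7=3.43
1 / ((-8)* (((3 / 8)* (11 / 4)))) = -4 / 33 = -0.12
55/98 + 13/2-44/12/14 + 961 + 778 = 513265/294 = 1745.80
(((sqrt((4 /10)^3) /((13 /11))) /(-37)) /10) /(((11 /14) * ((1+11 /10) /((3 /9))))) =-4 * sqrt(10) /108225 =-0.00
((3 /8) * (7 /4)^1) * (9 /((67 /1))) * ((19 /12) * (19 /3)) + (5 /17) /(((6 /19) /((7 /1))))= 3238151 /437376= 7.40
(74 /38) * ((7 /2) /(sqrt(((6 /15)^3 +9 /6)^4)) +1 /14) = 2.93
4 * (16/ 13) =64/ 13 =4.92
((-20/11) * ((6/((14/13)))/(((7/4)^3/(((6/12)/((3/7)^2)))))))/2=-2.57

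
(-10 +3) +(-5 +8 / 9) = -11.11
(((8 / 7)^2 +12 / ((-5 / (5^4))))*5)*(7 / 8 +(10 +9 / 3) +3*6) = -23407725 / 98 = -238854.34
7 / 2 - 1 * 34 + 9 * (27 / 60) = -529 / 20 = -26.45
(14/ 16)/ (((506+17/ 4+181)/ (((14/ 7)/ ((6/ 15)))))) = 1/ 158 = 0.01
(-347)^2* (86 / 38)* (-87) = -450450069 / 19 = -23707898.37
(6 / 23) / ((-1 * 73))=-6 / 1679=-0.00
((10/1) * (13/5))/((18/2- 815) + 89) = -26/717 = -0.04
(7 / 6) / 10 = 7 / 60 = 0.12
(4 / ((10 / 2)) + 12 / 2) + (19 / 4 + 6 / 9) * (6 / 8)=869 / 80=10.86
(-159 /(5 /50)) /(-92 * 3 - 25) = 1590 /301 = 5.28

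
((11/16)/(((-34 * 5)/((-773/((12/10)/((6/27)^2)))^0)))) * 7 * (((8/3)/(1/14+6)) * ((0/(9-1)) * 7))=0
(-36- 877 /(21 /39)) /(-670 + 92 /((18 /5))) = 104877 /40600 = 2.58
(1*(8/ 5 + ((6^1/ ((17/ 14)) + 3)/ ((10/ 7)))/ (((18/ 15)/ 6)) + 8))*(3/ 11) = 19071/ 1870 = 10.20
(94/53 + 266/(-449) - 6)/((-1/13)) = 1490762/23797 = 62.64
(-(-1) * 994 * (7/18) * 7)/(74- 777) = -24353/6327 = -3.85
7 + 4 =11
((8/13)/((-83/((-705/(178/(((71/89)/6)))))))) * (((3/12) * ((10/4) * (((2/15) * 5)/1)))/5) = 16685/51280554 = 0.00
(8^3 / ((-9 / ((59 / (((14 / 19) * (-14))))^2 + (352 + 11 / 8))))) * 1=-158206880 / 7203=-21964.03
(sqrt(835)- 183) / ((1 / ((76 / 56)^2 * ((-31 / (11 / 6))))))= 6143859 / 1078- 33573 * sqrt(835) / 1078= 4799.37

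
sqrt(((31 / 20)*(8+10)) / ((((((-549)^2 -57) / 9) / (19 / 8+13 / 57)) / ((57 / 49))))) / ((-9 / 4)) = -sqrt(3465173490) / 2636760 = -0.02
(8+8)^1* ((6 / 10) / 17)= 0.56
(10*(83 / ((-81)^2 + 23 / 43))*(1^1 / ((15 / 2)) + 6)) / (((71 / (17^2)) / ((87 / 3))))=2751884588 / 30048549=91.58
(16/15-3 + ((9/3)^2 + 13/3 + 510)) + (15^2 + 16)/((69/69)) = 3812/5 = 762.40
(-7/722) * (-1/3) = 7/2166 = 0.00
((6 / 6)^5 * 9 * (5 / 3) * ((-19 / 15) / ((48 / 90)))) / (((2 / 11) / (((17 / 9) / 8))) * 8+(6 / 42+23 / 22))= -11305 / 2332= -4.85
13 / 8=1.62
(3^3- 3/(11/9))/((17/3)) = 810/187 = 4.33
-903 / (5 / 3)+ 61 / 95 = -10282 / 19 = -541.16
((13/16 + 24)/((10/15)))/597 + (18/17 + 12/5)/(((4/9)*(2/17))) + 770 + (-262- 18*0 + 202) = 24714601/31840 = 776.21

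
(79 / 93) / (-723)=-79 / 67239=-0.00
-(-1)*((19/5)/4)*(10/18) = 19/36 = 0.53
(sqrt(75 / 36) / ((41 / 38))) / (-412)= -95 * sqrt(3) / 50676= -0.00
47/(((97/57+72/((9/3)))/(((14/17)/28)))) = 0.05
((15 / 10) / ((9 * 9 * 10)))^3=0.00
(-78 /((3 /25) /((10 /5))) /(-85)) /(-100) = -13 /85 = -0.15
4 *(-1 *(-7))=28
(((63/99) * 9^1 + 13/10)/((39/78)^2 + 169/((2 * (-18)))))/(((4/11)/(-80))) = 6957/20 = 347.85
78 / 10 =39 / 5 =7.80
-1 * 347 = -347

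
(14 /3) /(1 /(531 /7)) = 354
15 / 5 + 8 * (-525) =-4197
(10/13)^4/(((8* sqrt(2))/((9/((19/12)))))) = 67500* sqrt(2)/542659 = 0.18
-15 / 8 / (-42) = 5 / 112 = 0.04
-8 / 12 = -2 / 3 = -0.67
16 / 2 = 8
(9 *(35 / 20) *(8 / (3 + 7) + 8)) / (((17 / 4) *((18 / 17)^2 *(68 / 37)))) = 2849 / 180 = 15.83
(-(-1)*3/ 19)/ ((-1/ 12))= -36/ 19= -1.89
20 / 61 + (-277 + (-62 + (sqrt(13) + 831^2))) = sqrt(13) + 42103562 / 61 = 690225.93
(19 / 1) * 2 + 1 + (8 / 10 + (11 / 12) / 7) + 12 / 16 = 8543 / 210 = 40.68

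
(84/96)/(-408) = -7/3264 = -0.00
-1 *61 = -61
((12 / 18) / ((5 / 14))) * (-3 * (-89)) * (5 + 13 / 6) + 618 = 62848 / 15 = 4189.87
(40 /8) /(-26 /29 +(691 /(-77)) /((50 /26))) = -279125 /310557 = -0.90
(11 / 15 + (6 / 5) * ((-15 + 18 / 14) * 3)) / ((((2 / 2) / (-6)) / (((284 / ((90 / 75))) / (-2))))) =-725194 / 21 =-34533.05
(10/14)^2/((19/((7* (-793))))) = -19825/133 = -149.06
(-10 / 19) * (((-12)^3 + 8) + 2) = 17180 / 19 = 904.21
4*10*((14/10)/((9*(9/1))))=0.69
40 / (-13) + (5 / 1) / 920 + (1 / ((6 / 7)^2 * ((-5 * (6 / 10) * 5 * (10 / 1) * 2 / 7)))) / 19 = -188553107 / 61354800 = -3.07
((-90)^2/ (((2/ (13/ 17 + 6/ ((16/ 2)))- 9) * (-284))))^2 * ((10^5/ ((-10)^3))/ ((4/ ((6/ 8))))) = -3262764796875/ 12616231684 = -258.62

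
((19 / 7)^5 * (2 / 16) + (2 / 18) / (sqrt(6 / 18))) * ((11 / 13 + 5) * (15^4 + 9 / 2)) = 427538 * sqrt(3) / 13 + 4763818864179 / 873964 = 5507781.07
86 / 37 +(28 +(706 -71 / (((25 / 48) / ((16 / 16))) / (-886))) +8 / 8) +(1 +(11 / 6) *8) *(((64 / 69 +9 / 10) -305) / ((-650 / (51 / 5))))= 10088740620107 / 82972500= 121591.38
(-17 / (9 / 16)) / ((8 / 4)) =-136 / 9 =-15.11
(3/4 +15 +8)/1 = 95/4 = 23.75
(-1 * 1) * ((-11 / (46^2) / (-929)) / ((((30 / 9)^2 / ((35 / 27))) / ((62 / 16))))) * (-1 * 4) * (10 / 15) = 2387 / 353837520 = 0.00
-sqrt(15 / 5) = -sqrt(3) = -1.73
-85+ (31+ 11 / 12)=-637 / 12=-53.08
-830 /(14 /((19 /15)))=-1577 /21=-75.10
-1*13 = -13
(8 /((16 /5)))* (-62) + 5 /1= -150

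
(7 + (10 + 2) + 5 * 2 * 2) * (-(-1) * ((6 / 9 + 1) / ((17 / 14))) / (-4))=-455 / 34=-13.38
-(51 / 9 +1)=-6.67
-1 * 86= -86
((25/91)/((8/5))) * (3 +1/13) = 625/1183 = 0.53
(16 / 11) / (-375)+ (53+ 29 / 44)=885311 / 16500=53.66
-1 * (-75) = 75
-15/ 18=-5/ 6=-0.83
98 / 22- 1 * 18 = -13.55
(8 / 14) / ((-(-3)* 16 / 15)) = 0.18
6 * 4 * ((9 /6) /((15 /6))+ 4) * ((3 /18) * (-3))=-276 /5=-55.20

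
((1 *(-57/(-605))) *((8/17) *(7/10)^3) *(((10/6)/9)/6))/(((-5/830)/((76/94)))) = -20554618/326291625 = -0.06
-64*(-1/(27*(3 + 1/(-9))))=32/39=0.82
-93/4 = -23.25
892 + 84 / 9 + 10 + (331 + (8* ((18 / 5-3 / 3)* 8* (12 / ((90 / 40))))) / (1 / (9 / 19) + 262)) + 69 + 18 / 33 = 1315.24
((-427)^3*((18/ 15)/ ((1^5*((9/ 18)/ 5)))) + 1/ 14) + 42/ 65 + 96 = -850170866347/ 910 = -934253699.28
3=3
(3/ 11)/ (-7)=-3/ 77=-0.04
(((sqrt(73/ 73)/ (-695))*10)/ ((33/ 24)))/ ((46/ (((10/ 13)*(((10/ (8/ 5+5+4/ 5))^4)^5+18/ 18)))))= -764789251818332892698134900302944080/ 10570928980371148596237881329965599971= -0.07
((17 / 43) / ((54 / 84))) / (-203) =-34 / 11223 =-0.00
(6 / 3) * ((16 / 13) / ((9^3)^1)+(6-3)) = 6.00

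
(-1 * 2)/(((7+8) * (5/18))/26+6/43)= -13416/2011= -6.67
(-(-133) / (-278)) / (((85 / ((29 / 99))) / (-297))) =0.49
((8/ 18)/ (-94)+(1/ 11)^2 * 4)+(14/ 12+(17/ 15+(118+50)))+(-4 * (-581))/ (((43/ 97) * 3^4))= 46558421023/ 198078210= 235.05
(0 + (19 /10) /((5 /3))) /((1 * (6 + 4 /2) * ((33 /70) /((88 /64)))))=133 /320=0.42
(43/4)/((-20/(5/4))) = -43/64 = -0.67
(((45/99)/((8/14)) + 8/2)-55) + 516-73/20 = 25418/55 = 462.15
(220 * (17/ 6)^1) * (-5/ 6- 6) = -38335/ 9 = -4259.44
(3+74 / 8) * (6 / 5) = 14.70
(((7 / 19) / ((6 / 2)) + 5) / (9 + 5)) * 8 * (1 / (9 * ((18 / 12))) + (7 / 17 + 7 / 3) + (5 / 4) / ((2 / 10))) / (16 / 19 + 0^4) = 1215523 / 38556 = 31.53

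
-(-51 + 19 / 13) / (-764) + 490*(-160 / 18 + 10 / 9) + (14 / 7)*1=-85123655 / 22347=-3809.18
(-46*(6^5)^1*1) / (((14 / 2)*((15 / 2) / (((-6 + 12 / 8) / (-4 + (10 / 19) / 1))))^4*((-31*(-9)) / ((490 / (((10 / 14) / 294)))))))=-9326944691568 / 283669375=-32879.63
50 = 50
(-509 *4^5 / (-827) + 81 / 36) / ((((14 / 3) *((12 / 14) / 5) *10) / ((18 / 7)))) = 2690109 / 13232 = 203.30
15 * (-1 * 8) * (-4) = 480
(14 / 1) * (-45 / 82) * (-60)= 18900 / 41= 460.98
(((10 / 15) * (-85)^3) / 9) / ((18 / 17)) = -10440125 / 243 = -42963.48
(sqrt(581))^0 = 1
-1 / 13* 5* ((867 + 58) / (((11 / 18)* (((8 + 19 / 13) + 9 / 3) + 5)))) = -33.34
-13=-13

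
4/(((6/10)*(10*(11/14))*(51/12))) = 112/561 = 0.20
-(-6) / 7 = 6 / 7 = 0.86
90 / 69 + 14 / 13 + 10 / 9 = 9398 / 2691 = 3.49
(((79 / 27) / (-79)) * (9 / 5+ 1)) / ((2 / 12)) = -28 / 45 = -0.62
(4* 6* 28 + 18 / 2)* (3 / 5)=2043 / 5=408.60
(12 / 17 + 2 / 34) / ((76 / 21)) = 273 / 1292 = 0.21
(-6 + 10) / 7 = 4 / 7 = 0.57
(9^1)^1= 9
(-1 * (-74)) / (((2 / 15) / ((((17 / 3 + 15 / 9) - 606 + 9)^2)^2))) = 1811686549639385 / 27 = 67099501838495.74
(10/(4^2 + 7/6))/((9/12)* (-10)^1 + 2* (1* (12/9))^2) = -1080/7313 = -0.15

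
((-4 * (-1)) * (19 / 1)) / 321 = 76 / 321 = 0.24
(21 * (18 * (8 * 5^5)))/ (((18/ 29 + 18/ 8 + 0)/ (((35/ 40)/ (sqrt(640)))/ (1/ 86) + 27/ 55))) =657720000/ 407 + 114568125 * sqrt(10)/ 37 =11407809.45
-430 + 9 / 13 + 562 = 1725 / 13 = 132.69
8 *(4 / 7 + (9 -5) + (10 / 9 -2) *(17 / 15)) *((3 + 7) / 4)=13472 / 189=71.28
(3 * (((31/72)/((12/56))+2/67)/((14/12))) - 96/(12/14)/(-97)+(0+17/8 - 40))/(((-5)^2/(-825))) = 378042775/363944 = 1038.74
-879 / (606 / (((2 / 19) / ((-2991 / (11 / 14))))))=3223 / 80356206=0.00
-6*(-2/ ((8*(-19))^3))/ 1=-0.00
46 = 46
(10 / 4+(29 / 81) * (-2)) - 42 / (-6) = 1423 / 162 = 8.78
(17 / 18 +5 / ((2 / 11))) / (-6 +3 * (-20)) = -128 / 297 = -0.43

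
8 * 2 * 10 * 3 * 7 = 3360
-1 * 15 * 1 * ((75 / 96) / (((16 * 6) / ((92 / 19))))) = -2875 / 4864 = -0.59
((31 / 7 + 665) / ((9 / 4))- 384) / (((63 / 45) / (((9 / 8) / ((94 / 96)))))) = -163440 / 2303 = -70.97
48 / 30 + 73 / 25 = 113 / 25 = 4.52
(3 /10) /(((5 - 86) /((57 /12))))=-19 /1080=-0.02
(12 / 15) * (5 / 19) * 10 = 40 / 19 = 2.11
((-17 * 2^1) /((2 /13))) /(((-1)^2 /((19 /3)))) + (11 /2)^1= -8365 /6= -1394.17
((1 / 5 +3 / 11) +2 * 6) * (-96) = -1197.38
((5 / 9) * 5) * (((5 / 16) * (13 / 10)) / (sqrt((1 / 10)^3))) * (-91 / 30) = -29575 * sqrt(10) / 864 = -108.25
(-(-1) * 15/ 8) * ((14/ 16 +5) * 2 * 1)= 705/ 32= 22.03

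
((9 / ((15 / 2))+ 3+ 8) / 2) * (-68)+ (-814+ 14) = -6074 / 5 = -1214.80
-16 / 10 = -8 / 5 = -1.60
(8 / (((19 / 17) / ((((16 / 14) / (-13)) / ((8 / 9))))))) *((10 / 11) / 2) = -6120 / 19019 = -0.32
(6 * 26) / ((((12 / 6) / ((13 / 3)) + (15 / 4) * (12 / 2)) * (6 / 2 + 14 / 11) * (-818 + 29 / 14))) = -208208 / 106839319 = -0.00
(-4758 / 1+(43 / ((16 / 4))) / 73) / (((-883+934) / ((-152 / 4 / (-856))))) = -26396567 / 6373776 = -4.14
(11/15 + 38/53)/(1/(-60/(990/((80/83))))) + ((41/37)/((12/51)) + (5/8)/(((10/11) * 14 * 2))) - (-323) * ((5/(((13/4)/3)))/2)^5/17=3345411337218811375/2680313885016768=1248.14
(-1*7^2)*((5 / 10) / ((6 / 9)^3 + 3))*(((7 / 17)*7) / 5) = -4.28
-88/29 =-3.03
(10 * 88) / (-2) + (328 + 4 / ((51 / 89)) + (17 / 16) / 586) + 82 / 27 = -438882757 / 4303584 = -101.98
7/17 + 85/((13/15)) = 21766/221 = 98.49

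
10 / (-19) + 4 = 66 / 19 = 3.47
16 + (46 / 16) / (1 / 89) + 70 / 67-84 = 101261 / 536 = 188.92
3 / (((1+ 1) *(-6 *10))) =-0.02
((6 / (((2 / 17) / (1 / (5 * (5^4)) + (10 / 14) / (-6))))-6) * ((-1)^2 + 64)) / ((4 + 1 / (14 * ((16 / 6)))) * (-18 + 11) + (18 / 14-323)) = 2.24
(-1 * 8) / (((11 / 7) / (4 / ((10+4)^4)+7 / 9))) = -134474 / 33957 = -3.96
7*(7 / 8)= 49 / 8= 6.12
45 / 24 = 15 / 8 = 1.88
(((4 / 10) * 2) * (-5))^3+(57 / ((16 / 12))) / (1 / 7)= 941 / 4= 235.25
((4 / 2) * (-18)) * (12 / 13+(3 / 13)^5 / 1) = -12347100 / 371293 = -33.25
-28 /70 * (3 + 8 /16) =-7 /5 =-1.40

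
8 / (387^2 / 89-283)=356 / 62291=0.01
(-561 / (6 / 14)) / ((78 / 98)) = -64141 / 39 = -1644.64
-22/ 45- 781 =-35167/ 45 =-781.49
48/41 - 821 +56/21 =-100511/123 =-817.16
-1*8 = -8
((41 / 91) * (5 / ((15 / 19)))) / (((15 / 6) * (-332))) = -779 / 226590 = -0.00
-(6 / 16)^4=-81 / 4096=-0.02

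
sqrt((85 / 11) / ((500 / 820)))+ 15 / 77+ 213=216.75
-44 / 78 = -22 / 39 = -0.56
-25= -25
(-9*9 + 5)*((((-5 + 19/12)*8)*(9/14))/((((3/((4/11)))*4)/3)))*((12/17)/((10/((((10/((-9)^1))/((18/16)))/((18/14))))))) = -99712/15147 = -6.58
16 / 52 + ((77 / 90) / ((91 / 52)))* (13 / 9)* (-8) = -28124 / 5265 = -5.34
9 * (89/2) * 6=2403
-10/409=-0.02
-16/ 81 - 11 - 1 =-988/ 81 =-12.20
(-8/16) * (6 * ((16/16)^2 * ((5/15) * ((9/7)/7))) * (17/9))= -17/49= -0.35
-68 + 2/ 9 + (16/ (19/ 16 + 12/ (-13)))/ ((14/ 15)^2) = 8170/ 4851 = 1.68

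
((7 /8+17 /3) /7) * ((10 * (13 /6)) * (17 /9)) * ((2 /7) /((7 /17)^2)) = 50137165 /777924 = 64.45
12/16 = 3/4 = 0.75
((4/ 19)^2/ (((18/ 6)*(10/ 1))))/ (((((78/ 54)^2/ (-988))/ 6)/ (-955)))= 990144/ 247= 4008.68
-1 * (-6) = 6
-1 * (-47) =47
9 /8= 1.12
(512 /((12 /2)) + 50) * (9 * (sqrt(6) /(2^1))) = 609 * sqrt(6) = 1491.74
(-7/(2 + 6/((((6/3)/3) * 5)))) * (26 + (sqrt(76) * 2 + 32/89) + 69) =-297045/1691 - 140 * sqrt(19)/19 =-207.78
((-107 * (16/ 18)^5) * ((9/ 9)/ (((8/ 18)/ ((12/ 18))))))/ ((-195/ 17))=29802496/ 3838185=7.76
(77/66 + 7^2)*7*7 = 14749/6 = 2458.17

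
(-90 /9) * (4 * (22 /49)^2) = -19360 /2401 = -8.06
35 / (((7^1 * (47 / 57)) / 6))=1710 / 47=36.38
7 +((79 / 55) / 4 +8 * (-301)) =-528141 / 220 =-2400.64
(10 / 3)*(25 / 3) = 250 / 9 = 27.78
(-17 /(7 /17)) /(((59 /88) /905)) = -55728.72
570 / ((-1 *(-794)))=285 / 397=0.72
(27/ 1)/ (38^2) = 27/ 1444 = 0.02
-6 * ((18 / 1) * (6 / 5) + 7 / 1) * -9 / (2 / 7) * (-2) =-54054 / 5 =-10810.80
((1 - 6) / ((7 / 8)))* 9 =-360 / 7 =-51.43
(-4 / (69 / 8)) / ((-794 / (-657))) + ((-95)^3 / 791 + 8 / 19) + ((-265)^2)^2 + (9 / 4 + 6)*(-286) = 1353510456986703223 / 274459598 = 4931547181.62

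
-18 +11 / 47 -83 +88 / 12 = -93.43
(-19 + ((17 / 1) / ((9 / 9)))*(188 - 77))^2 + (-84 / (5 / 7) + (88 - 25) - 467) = 17444512 / 5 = 3488902.40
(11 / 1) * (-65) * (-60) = 42900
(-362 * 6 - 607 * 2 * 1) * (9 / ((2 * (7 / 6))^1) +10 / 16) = -424943 / 28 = -15176.54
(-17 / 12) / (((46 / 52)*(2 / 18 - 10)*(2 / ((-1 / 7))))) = -0.01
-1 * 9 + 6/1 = -3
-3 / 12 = -1 / 4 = -0.25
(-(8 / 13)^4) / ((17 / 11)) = -45056 / 485537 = -0.09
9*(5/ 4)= 45/ 4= 11.25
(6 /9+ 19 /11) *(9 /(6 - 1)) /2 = 237 /110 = 2.15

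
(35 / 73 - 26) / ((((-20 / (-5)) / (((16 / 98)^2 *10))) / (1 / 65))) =-59616 / 2278549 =-0.03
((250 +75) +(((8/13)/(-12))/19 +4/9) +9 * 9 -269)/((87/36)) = 1222132/21489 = 56.87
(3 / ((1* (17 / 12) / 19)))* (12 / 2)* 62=254448 / 17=14967.53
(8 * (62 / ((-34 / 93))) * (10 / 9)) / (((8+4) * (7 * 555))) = -3844 / 118881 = -0.03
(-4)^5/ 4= -256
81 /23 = 3.52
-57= -57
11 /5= 2.20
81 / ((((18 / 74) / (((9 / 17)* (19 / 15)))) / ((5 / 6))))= 6327 / 34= 186.09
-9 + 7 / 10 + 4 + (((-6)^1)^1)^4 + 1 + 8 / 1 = 13007 / 10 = 1300.70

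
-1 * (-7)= 7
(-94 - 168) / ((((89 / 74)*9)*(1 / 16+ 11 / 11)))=-310208 / 13617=-22.78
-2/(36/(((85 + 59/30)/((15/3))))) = -2609/2700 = -0.97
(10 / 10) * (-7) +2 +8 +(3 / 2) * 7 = 27 / 2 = 13.50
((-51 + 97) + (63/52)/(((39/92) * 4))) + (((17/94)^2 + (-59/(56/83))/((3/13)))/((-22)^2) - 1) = 1363921433597/30355477152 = 44.93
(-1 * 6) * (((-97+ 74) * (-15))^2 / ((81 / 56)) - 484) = -1472488 / 3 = -490829.33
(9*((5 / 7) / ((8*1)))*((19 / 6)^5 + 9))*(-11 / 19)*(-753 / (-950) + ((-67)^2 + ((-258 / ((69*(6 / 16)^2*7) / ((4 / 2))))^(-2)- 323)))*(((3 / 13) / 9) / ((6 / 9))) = -6717062467058534784523 / 275149777199431680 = -24412.39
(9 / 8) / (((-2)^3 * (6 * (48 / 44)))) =-11 / 512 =-0.02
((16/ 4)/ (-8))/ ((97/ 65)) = -65/ 194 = -0.34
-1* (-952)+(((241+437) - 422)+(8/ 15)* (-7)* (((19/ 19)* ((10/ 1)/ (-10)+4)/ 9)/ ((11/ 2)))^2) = 19732456/ 16335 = 1207.99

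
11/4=2.75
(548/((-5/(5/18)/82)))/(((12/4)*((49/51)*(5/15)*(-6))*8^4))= 95489/903168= 0.11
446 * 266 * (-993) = -117805548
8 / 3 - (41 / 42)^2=3023 / 1764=1.71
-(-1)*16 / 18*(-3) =-8 / 3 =-2.67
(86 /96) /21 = 43 /1008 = 0.04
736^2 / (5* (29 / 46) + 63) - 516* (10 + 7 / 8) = 15684443 / 6086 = 2577.13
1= 1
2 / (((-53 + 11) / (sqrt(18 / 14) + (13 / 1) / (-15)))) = 13 / 315 - sqrt(7) / 49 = -0.01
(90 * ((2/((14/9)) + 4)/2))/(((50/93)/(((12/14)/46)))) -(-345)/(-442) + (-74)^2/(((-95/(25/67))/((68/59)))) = -1620556088498/93533375845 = -17.33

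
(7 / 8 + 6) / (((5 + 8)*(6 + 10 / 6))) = 165 / 2392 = 0.07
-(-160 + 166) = -6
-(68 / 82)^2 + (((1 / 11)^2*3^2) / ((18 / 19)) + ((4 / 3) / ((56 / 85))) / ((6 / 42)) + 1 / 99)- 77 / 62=1398934627 / 113497758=12.33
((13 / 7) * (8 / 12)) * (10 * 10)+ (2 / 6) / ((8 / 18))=10463 / 84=124.56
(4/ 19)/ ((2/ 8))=16/ 19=0.84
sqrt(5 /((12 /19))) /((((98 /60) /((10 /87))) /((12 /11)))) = 0.22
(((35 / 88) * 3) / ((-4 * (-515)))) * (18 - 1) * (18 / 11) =3213 / 199408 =0.02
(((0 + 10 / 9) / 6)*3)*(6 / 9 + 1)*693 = 1925 / 3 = 641.67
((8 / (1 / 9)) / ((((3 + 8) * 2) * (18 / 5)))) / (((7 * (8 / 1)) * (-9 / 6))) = -5 / 462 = -0.01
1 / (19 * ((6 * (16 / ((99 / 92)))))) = 33 / 55936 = 0.00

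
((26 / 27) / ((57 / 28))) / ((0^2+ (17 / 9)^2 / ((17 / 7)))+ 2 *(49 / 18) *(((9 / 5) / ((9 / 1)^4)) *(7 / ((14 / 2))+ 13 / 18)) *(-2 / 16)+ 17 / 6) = 42456960 / 386137019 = 0.11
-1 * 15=-15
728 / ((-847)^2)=104 / 102487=0.00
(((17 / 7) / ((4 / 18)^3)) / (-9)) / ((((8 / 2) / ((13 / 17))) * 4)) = -1053 / 896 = -1.18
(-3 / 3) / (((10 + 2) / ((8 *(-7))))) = 14 / 3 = 4.67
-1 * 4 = -4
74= 74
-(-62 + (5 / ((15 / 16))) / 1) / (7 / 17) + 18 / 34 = 49319 / 357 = 138.15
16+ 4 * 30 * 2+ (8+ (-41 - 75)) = 148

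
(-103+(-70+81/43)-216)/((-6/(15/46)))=41615/1978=21.04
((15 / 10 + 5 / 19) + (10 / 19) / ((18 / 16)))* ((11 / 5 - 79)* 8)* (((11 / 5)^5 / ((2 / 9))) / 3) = -31457769728 / 296875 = -105963.01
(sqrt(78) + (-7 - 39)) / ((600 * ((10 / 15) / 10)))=-23 / 20 + sqrt(78) / 40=-0.93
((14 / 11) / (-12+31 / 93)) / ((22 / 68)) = -0.34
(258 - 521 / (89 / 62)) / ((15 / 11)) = -20548 / 267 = -76.96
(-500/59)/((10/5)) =-250/59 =-4.24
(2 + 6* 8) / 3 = 50 / 3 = 16.67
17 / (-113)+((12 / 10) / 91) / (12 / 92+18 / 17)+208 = 1656509041 / 7969325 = 207.86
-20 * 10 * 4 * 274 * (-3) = 657600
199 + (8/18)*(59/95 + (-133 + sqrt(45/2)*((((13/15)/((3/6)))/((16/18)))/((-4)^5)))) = 39947/285 - 13*sqrt(10)/10240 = 140.16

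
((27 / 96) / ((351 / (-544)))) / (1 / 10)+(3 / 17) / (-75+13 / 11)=-2347967 / 538356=-4.36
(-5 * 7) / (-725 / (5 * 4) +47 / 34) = 2380 / 2371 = 1.00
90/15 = 6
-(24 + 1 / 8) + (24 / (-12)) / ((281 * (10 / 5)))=-54241 / 2248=-24.13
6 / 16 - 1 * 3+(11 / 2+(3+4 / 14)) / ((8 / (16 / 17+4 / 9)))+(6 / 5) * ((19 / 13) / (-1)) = -530399 / 185640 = -2.86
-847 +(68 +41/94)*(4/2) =-33376/47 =-710.13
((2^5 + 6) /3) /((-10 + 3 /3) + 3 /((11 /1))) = -209 /144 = -1.45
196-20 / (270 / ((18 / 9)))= 5288 / 27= 195.85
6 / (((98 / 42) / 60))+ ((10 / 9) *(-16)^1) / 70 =9704 / 63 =154.03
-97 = -97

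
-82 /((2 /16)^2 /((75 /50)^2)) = -11808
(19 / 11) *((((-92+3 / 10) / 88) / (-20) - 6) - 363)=-637.27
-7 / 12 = -0.58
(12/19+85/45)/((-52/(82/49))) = -17671/217854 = -0.08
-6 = -6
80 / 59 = 1.36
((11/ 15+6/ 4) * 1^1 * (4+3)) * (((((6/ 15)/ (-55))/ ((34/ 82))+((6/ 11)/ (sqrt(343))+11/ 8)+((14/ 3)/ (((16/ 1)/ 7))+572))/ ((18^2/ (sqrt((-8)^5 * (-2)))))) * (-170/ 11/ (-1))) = 145792 * sqrt(7)/ 68607+242228302064/ 2205225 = 109848.52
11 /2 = 5.50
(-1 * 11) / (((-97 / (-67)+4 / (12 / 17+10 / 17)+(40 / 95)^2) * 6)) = -2926627 / 7528278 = -0.39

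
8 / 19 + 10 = 198 / 19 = 10.42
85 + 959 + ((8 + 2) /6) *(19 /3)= 9491 /9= 1054.56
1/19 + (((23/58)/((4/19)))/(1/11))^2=439091555/1022656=429.36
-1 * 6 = -6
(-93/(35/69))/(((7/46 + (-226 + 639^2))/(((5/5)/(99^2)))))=-32798/715509149355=-0.00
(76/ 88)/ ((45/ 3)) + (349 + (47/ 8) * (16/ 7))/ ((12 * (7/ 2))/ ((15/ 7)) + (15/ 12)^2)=67201969/ 3910830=17.18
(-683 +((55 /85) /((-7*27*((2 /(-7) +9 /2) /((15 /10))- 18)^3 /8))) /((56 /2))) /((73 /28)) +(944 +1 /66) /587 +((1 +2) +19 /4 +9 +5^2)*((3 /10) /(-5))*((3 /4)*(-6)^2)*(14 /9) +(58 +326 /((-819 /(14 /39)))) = -301850300050309072679 /980933836752054900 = -307.72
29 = 29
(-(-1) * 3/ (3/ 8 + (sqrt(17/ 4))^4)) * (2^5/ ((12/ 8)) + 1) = 1072/ 295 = 3.63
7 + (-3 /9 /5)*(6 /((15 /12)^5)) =107327 /15625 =6.87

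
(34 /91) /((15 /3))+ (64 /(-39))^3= -9019898 /2076165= -4.34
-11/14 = -0.79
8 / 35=0.23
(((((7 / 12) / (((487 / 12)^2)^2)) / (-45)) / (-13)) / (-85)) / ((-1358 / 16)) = 1536 / 30145317439603925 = 0.00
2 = 2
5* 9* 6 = 270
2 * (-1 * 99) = -198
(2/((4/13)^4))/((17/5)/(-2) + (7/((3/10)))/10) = 428415/1216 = 352.31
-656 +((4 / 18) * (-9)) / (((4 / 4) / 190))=-1036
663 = 663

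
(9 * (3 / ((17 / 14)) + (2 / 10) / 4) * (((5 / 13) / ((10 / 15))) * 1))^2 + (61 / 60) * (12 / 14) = 18834803867 / 109403840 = 172.16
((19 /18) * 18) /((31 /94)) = 57.61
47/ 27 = 1.74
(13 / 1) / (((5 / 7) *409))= 91 / 2045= 0.04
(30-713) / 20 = -683 / 20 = -34.15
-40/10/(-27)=4/27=0.15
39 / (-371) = -39 / 371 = -0.11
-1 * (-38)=38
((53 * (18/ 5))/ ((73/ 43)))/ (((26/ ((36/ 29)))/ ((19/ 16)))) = 3507381/ 550420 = 6.37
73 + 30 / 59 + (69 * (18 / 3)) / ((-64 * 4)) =542923 / 7552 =71.89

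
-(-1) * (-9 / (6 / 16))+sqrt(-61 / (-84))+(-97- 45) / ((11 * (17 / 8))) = -5624 / 187+sqrt(1281) / 42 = -29.22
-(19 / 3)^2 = -361 / 9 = -40.11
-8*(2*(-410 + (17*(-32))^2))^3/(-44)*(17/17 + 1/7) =42904844390718464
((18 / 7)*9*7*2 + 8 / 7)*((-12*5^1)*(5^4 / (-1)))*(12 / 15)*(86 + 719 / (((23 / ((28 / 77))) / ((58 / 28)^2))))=114083657880000 / 86779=1314645915.26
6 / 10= 3 / 5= 0.60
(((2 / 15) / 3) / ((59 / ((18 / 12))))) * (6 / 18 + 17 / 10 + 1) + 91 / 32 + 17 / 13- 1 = 3.15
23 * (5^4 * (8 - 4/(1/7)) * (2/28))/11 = -143750/77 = -1866.88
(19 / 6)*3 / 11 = 19 / 22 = 0.86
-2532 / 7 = -361.71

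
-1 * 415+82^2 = 6309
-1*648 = -648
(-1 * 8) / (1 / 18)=-144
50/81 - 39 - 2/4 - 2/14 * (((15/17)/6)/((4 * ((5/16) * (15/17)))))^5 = -413371939/10631250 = -38.88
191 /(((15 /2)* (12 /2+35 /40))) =3056 /825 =3.70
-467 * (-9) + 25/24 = 100897/24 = 4204.04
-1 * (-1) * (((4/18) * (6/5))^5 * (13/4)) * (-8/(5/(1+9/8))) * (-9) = 56576/421875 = 0.13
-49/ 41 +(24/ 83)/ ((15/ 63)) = 329/ 17015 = 0.02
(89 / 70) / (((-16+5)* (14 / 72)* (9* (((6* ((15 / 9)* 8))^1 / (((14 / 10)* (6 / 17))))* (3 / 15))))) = -267 / 130900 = -0.00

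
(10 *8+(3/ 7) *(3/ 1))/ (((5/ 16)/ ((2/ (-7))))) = -18208/ 245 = -74.32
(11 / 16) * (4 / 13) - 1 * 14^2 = -10181 / 52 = -195.79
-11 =-11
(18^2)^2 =104976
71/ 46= 1.54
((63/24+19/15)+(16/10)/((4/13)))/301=1091/36120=0.03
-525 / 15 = -35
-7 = -7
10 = 10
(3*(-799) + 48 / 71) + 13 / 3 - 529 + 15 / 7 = -4352002 / 1491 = -2918.85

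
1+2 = 3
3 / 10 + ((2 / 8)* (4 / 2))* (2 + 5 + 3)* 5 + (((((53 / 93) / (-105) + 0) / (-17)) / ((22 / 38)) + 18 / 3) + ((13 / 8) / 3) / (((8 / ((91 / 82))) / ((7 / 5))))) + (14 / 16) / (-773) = 46527599402897 / 1481552924544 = 31.40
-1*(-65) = 65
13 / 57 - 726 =-41369 / 57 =-725.77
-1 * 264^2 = -69696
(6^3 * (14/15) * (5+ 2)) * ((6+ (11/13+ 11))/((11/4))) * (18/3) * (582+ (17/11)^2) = 2778080191488/86515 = 32110965.63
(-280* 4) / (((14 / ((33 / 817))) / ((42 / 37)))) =-3.67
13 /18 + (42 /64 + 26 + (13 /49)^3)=928295101 /33882912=27.40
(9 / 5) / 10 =9 / 50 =0.18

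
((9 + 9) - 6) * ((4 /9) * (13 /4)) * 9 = 156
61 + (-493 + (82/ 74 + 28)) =-14907/ 37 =-402.89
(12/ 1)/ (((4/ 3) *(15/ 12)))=7.20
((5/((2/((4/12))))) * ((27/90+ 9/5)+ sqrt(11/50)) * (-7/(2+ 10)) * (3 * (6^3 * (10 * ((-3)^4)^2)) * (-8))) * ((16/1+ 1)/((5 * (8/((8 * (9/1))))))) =505931832 * sqrt(22)+ 10624568472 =12997599110.21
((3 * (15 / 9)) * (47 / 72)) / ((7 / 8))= 235 / 63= 3.73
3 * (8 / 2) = 12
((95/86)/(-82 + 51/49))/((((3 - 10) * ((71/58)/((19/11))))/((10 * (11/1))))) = 3664150/12111251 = 0.30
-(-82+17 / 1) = 65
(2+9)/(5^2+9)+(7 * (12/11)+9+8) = 9335/374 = 24.96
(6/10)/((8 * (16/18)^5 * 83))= 177147/108789760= 0.00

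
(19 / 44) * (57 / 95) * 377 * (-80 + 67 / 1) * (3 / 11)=-838071 / 2420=-346.31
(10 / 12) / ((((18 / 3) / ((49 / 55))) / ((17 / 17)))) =49 / 396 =0.12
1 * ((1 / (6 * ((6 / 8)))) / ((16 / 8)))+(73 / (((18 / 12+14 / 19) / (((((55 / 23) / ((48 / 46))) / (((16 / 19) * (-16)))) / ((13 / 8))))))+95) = 91.70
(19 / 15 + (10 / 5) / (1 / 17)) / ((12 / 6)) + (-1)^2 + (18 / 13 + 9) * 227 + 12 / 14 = 6488659 / 2730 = 2376.80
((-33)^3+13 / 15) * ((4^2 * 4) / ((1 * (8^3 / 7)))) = -1886647 / 60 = -31444.12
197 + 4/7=1383/7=197.57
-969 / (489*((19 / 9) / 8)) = -1224 / 163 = -7.51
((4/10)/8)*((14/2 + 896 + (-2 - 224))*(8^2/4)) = 2708/5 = 541.60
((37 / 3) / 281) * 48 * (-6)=-12.64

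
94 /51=1.84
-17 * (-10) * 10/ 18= 850/ 9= 94.44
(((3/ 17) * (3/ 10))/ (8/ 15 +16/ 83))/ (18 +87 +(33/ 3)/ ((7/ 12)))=5229/ 8882704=0.00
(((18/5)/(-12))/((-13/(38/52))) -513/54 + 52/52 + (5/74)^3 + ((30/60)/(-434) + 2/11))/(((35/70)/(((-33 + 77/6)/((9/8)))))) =24880946404897/83591886105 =297.65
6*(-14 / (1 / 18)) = -1512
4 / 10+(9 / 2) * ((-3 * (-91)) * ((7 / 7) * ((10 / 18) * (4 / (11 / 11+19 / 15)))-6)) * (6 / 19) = -3144314 / 1615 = -1946.94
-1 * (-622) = 622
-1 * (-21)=21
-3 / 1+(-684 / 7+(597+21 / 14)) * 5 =35013 / 14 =2500.93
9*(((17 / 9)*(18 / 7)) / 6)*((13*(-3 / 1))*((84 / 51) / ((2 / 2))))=-468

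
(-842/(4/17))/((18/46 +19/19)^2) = -3786053/2048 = -1848.66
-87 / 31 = -2.81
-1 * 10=-10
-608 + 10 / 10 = -607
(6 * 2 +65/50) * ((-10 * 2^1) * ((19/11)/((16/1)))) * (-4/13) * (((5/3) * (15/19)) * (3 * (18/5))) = 17955/143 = 125.56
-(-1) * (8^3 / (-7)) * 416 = -212992 / 7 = -30427.43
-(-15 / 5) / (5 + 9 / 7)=21 / 44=0.48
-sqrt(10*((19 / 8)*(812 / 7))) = -sqrt(2755) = -52.49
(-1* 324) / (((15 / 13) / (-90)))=25272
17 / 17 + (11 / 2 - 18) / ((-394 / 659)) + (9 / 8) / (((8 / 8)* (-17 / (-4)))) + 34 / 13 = 24.79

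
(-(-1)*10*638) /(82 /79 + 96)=252010 /3833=65.75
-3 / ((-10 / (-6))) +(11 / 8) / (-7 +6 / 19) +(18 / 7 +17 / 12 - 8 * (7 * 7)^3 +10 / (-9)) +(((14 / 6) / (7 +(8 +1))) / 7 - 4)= -602440164659 / 640080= -941195.11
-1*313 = -313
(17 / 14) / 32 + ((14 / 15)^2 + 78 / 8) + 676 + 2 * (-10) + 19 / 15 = 67326913 / 100800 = 667.93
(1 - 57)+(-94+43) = -107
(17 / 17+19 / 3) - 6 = 4 / 3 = 1.33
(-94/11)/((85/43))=-4.32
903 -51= 852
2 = 2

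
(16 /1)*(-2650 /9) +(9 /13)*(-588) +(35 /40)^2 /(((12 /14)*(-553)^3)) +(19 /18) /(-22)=-138569881018607 /27073757568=-5118.24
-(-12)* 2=24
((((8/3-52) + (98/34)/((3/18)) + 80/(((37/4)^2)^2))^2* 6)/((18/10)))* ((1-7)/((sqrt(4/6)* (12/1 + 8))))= -4685884748210572418* sqrt(6)/9135959059648521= -1256.36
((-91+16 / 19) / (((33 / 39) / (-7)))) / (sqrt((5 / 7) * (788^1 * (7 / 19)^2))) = 22269 * sqrt(6895) / 21670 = 85.33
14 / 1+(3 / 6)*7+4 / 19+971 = 37571 / 38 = 988.71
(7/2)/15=7/30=0.23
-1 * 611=-611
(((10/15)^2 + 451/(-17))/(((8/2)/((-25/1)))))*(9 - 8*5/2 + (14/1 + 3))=99775/102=978.19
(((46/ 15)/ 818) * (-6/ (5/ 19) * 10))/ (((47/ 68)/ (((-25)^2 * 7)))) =-104006000/ 19223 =-5410.50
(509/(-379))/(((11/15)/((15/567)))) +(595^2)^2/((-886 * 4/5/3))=-493777807065913025/930820968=-530475595.24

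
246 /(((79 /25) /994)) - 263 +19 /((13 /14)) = 79221213 /1027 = 77138.47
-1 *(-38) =38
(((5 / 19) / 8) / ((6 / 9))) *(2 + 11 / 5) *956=15057 / 76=198.12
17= 17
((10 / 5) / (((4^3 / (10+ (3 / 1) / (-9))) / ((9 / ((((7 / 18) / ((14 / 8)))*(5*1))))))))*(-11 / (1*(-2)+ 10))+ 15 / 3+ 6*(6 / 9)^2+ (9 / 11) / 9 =371131 / 84480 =4.39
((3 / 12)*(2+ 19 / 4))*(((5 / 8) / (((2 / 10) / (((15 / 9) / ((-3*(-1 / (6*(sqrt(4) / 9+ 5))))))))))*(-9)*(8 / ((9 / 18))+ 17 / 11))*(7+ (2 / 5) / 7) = -504120825 / 4928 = -102297.25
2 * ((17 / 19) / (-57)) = -34 / 1083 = -0.03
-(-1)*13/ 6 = 13/ 6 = 2.17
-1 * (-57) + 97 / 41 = 2434 / 41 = 59.37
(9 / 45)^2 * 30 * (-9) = -54 / 5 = -10.80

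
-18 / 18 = -1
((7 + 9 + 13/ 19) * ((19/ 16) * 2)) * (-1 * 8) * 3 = -951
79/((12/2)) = 79/6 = 13.17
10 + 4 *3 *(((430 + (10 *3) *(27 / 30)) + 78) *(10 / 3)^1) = 21410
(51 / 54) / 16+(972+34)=289745 / 288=1006.06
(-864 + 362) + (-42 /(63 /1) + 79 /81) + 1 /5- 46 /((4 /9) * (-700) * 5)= -501.46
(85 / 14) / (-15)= -17 / 42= -0.40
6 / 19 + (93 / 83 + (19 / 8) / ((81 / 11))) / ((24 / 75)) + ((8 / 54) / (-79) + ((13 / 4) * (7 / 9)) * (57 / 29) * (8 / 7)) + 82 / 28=1760750485997 / 131105169216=13.43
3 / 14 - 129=-1803 / 14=-128.79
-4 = -4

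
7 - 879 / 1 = -872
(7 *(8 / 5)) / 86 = 28 / 215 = 0.13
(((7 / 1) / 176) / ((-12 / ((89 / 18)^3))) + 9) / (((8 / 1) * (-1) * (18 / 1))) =-105919873 / 1773674496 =-0.06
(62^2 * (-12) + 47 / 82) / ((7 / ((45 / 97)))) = -170210205 / 55678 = -3057.05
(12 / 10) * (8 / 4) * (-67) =-804 / 5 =-160.80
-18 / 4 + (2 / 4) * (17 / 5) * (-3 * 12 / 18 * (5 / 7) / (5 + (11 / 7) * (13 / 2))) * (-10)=-1237 / 426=-2.90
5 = 5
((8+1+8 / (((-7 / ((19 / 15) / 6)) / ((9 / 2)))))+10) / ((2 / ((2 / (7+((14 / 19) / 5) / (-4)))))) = 7942 / 3087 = 2.57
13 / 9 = 1.44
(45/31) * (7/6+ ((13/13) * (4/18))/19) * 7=455/38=11.97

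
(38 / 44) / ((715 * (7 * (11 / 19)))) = 361 / 1211210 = 0.00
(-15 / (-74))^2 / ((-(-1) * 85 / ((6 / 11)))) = 135 / 512006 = 0.00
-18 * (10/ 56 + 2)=-549/ 14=-39.21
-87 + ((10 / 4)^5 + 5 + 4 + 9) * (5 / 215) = -116011 / 1376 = -84.31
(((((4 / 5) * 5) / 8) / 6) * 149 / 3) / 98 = 149 / 3528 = 0.04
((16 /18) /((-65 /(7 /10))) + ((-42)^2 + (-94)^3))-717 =-2426395753 /2925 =-829537.01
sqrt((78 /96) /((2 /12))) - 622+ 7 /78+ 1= -48431 /78+ sqrt(78) /4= -618.70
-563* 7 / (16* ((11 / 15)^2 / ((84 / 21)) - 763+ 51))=886725 / 2562716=0.35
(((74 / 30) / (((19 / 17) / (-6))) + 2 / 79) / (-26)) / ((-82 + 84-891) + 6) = -49596 / 86149895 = -0.00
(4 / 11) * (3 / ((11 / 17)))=204 / 121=1.69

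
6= 6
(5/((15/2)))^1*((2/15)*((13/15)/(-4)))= -13/675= -0.02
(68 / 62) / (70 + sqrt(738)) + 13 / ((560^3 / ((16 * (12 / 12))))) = 13062278643 / 708072736000-51 * sqrt(82) / 64511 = 0.01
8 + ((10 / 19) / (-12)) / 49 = 44683 / 5586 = 8.00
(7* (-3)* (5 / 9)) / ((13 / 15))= -175 / 13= -13.46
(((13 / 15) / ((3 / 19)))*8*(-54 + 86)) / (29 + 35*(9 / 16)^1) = 53248 / 1845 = 28.86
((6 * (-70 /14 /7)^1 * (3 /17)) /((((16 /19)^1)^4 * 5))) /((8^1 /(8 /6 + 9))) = -12119853 /31195136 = -0.39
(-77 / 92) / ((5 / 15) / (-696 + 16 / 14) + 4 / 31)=-6.51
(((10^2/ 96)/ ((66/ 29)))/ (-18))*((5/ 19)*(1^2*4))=-3625/ 135432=-0.03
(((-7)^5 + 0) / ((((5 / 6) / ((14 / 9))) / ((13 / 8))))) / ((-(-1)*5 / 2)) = -1529437 / 75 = -20392.49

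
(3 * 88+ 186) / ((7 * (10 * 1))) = 45 / 7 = 6.43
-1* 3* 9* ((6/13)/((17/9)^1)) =-1458/221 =-6.60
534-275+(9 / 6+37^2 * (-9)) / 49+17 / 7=981 / 98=10.01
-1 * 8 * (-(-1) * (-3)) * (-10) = -240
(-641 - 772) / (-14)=1413 / 14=100.93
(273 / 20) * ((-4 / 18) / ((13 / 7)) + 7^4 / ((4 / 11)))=21630217 / 240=90125.90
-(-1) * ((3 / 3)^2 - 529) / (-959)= 528 / 959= 0.55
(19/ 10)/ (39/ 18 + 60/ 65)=741/ 1205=0.61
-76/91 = -0.84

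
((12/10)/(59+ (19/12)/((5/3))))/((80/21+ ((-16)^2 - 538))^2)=2646/10230156959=0.00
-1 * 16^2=-256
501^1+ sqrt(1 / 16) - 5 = 1985 / 4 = 496.25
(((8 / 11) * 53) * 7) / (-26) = -1484 / 143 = -10.38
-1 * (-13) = 13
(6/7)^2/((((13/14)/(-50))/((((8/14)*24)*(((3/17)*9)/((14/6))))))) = -27993600/75803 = -369.29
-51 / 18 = -17 / 6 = -2.83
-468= -468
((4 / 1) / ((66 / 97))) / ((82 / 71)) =6887 / 1353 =5.09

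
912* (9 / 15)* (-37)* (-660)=13362624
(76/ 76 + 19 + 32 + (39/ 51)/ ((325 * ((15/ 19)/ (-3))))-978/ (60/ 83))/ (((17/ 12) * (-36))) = 5528863/ 216750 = 25.51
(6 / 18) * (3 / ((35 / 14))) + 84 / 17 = 454 / 85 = 5.34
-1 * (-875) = 875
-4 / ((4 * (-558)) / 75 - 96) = 25 / 786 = 0.03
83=83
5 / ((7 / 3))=15 / 7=2.14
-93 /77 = -1.21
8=8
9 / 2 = 4.50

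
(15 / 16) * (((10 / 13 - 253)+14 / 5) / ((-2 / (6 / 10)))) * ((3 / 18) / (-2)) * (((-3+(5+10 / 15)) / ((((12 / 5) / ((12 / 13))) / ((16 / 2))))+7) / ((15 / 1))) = -9614309 / 1622400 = -5.93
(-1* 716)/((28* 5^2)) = -179/175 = -1.02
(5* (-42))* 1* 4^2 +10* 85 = -2510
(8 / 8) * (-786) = -786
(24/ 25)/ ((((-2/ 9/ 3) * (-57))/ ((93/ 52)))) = 2511/ 6175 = 0.41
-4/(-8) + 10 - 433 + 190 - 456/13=-6957/26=-267.58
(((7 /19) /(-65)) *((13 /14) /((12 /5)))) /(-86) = 1 /39216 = 0.00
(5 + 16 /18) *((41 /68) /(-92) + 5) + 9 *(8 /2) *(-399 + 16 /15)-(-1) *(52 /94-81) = -21135962471 /1470160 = -14376.64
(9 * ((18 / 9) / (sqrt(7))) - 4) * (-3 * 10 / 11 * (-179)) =-21480 / 11 + 96660 * sqrt(7) / 77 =1368.55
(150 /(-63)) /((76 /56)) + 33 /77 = -529 /399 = -1.33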